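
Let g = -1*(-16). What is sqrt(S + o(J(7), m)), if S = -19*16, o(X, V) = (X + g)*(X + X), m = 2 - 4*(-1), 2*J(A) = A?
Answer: I*sqrt(670)/2 ≈ 12.942*I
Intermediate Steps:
J(A) = A/2
g = 16
m = 6 (m = 2 + 4 = 6)
o(X, V) = 2*X*(16 + X) (o(X, V) = (X + 16)*(X + X) = (16 + X)*(2*X) = 2*X*(16 + X))
S = -304
sqrt(S + o(J(7), m)) = sqrt(-304 + 2*((1/2)*7)*(16 + (1/2)*7)) = sqrt(-304 + 2*(7/2)*(16 + 7/2)) = sqrt(-304 + 2*(7/2)*(39/2)) = sqrt(-304 + 273/2) = sqrt(-335/2) = I*sqrt(670)/2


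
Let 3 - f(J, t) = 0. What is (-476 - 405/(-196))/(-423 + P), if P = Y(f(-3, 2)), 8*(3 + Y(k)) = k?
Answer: 185782/166845 ≈ 1.1135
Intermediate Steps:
f(J, t) = 3 (f(J, t) = 3 - 1*0 = 3 + 0 = 3)
Y(k) = -3 + k/8
P = -21/8 (P = -3 + (⅛)*3 = -3 + 3/8 = -21/8 ≈ -2.6250)
(-476 - 405/(-196))/(-423 + P) = (-476 - 405/(-196))/(-423 - 21/8) = (-476 - 405*(-1/196))/(-3405/8) = (-476 + 405/196)*(-8/3405) = -92891/196*(-8/3405) = 185782/166845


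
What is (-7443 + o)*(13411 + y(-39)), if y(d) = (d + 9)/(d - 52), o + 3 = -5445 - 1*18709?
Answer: -38565619600/91 ≈ -4.2380e+8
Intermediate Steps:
o = -24157 (o = -3 + (-5445 - 1*18709) = -3 + (-5445 - 18709) = -3 - 24154 = -24157)
y(d) = (9 + d)/(-52 + d)
(-7443 + o)*(13411 + y(-39)) = (-7443 - 24157)*(13411 + (9 - 39)/(-52 - 39)) = -31600*(13411 - 30/(-91)) = -31600*(13411 - 1/91*(-30)) = -31600*(13411 + 30/91) = -31600*1220431/91 = -38565619600/91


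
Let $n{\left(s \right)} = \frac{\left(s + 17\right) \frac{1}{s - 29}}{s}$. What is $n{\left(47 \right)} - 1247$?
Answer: $- \frac{527449}{423} \approx -1246.9$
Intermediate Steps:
$n{\left(s \right)} = \frac{17 + s}{s \left(-29 + s\right)}$ ($n{\left(s \right)} = \frac{\left(17 + s\right) \frac{1}{-29 + s}}{s} = \frac{\frac{1}{-29 + s} \left(17 + s\right)}{s} = \frac{17 + s}{s \left(-29 + s\right)}$)
$n{\left(47 \right)} - 1247 = \frac{17 + 47}{47 \left(-29 + 47\right)} - 1247 = \frac{1}{47} \cdot \frac{1}{18} \cdot 64 - 1247 = \frac{32}{423} - 1247 = - \frac{527449}{423}$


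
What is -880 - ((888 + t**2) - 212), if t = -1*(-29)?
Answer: -2397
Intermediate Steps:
t = 29
-880 - ((888 + t**2) - 212) = -880 - ((888 + 29**2) - 212) = -880 - ((888 + 841) - 212) = -880 - (1729 - 212) = -880 - 1*1517 = -880 - 1517 = -2397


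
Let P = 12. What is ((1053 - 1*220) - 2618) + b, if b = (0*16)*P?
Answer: -1785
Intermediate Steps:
b = 0 (b = (0*16)*12 = 0*12 = 0)
((1053 - 1*220) - 2618) + b = ((1053 - 1*220) - 2618) + 0 = ((1053 - 220) - 2618) + 0 = (833 - 2618) + 0 = -1785 + 0 = -1785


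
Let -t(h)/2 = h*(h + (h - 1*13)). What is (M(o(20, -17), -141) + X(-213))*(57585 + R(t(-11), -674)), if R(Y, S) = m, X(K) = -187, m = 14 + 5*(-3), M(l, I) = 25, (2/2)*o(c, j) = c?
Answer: -9328608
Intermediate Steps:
o(c, j) = c
m = -1 (m = 14 - 15 = -1)
t(h) = -2*h*(-13 + 2*h) (t(h) = -2*h*(h + (h - 1*13)) = -2*h*(h + (h - 13)) = -2*h*(h + (-13 + h)) = -2*h*(-13 + 2*h))
R(Y, S) = -1
(M(o(20, -17), -141) + X(-213))*(57585 + R(t(-11), -674)) = (25 - 187)*(57585 - 1) = -162*57584 = -9328608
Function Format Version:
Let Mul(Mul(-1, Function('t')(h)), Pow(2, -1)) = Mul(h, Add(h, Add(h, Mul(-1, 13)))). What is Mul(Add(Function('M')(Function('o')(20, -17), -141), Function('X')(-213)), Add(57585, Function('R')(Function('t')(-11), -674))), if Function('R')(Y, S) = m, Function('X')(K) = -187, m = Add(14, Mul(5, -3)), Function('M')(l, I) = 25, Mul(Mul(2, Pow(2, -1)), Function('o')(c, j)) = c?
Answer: -9328608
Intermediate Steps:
Function('o')(c, j) = c
m = -1 (m = Add(14, -15) = -1)
Function('t')(h) = Mul(-2, h, Add(-13, Mul(2, h))) (Function('t')(h) = Mul(-2, Mul(h, Add(h, Add(h, Mul(-1, 13))))) = Mul(-2, Mul(h, Add(h, Add(h, -13)))) = Mul(-2, Mul(h, Add(h, Add(-13, h)))) = Mul(-2, Mul(h, Add(-13, Mul(2, h)))) = Mul(-2, h, Add(-13, Mul(2, h))))
Function('R')(Y, S) = -1
Mul(Add(Function('M')(Function('o')(20, -17), -141), Function('X')(-213)), Add(57585, Function('R')(Function('t')(-11), -674))) = Mul(Add(25, -187), Add(57585, -1)) = Mul(-162, 57584) = -9328608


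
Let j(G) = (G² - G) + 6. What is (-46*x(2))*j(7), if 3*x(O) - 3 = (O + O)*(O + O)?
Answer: -13984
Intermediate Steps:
x(O) = 1 + 4*O²/3 (x(O) = 1 + ((O + O)*(O + O))/3 = 1 + ((2*O)*(2*O))/3 = 1 + (4*O²)/3 = 1 + 4*O²/3)
j(G) = 6 + G² - G
(-46*x(2))*j(7) = (-46*(1 + (4/3)*2²))*(6 + 7² - 1*7) = (-46*(1 + (4/3)*4))*(6 + 49 - 7) = -46*(1 + 16/3)*48 = -46*19/3*48 = -874/3*48 = -13984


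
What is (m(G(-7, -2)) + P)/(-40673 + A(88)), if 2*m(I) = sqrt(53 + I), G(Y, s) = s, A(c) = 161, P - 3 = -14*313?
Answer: 4379/40512 - sqrt(51)/81024 ≈ 0.10800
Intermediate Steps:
P = -4379 (P = 3 - 14*313 = 3 - 4382 = -4379)
m(I) = sqrt(53 + I)/2
(m(G(-7, -2)) + P)/(-40673 + A(88)) = (sqrt(53 - 2)/2 - 4379)/(-40673 + 161) = (sqrt(51)/2 - 4379)/(-40512) = (-4379 + sqrt(51)/2)*(-1/40512) = 4379/40512 - sqrt(51)/81024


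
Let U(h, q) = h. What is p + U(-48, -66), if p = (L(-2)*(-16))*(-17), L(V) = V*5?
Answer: -2768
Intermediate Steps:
L(V) = 5*V
p = -2720 (p = ((5*(-2))*(-16))*(-17) = -10*(-16)*(-17) = 160*(-17) = -2720)
p + U(-48, -66) = -2720 - 48 = -2768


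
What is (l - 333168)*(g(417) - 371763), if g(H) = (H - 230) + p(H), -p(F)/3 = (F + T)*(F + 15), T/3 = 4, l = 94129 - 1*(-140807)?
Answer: 91116073920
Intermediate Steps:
l = 234936 (l = 94129 + 140807 = 234936)
T = 12 (T = 3*4 = 12)
p(F) = -3*(12 + F)*(15 + F) (p(F) = -3*(F + 12)*(F + 15) = -3*(12 + F)*(15 + F))
g(H) = -770 - 80*H - 3*H² (g(H) = (H - 230) + (-540 - 81*H - 3*H²) = (-230 + H) + (-540 - 81*H - 3*H²) = -770 - 80*H - 3*H²)
(l - 333168)*(g(417) - 371763) = (234936 - 333168)*((-770 - 80*417 - 3*417²) - 371763) = -98232*((-770 - 33360 - 3*173889) - 371763) = -98232*((-770 - 33360 - 521667) - 371763) = -98232*(-555797 - 371763) = -98232*(-927560) = 91116073920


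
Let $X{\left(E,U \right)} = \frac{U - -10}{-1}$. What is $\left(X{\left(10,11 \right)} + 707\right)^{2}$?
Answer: $470596$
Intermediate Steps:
$X{\left(E,U \right)} = -10 - U$ ($X{\left(E,U \right)} = \left(U + 10\right) \left(-1\right) = \left(10 + U\right) \left(-1\right) = -10 - U$)
$\left(X{\left(10,11 \right)} + 707\right)^{2} = \left(\left(-10 - 11\right) + 707\right)^{2} = \left(-21 + 707\right)^{2} = 686^{2} = 470596$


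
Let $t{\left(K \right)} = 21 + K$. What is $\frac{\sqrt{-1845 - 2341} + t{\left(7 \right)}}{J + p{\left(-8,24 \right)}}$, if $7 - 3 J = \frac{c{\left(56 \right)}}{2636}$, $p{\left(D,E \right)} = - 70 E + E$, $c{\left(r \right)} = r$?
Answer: $- \frac{18452}{1089771} - \frac{659 i \sqrt{4186}}{1089771} \approx -0.016932 - 0.039125 i$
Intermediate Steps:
$p{\left(D,E \right)} = - 69 E$
$J = \frac{1533}{659}$ ($J = \frac{7}{3} - \frac{56 \cdot \frac{1}{2636}}{3} = \frac{7}{3} - \frac{14}{1977} = \frac{1533}{659} \approx 2.3263$)
$\frac{\sqrt{-1845 - 2341} + t{\left(7 \right)}}{J + p{\left(-8,24 \right)}} = \frac{\sqrt{-1845 - 2341} + \left(21 + 7\right)}{\frac{1533}{659} - 1656} = \frac{\sqrt{-4186} + 28}{\frac{1533}{659} - 1656} = \frac{i \sqrt{4186} + 28}{- \frac{1089771}{659}} = \left(28 + i \sqrt{4186}\right) \left(- \frac{659}{1089771}\right) = - \frac{18452}{1089771} - \frac{659 i \sqrt{4186}}{1089771}$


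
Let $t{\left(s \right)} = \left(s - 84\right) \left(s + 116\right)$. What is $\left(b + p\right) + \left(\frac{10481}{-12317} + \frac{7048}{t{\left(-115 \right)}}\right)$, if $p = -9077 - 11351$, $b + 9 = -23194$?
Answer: $- \frac{107032098308}{2451083} \approx -43667.0$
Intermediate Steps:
$b = -23203$ ($b = -9 - 23194 = -23203$)
$p = -20428$ ($p = -9077 - 11351 = -20428$)
$t{\left(s \right)} = \left(-84 + s\right) \left(116 + s\right)$
$\left(b + p\right) + \left(\frac{10481}{-12317} + \frac{7048}{t{\left(-115 \right)}}\right) = \left(-23203 - 20428\right) + \left(\frac{10481}{-12317} + \frac{7048}{-9744 + \left(-115\right)^{2} + 32 \left(-115\right)}\right) = -43631 + \left(10481 \left(- \frac{1}{12317}\right) + \frac{7048}{-9744 + 13225 - 3680}\right) = -43631 + \left(- \frac{10481}{12317} + \frac{7048}{-199}\right) = -43631 + \left(- \frac{10481}{12317} + 7048 \left(- \frac{1}{199}\right)\right) = -43631 - \frac{88895935}{2451083} = - \frac{107032098308}{2451083}$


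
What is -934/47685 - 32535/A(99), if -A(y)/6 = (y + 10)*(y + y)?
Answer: 4816451/20790660 ≈ 0.23166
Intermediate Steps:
A(y) = -12*y*(10 + y) (A(y) = -6*(y + 10)*(y + y) = -6*(10 + y)*2*y = -12*y*(10 + y))
-934/47685 - 32535/A(99) = -934/47685 - 32535*(-1/(1188*(10 + 99))) = -934*1/47685 - 32535/((-12*99*109)) = -934/47685 - 32535/(-129492) = -934/47685 - 32535*(-1/129492) = -934/47685 + 1205/4796 = 4816451/20790660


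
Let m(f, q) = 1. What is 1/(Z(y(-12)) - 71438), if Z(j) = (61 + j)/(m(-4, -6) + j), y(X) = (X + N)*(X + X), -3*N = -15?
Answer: -169/12072793 ≈ -1.3998e-5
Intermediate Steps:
N = 5 (N = -⅓*(-15) = 5)
y(X) = 2*X*(5 + X) (y(X) = (X + 5)*(X + X) = (5 + X)*(2*X) = 2*X*(5 + X))
Z(j) = (61 + j)/(1 + j)
1/(Z(y(-12)) - 71438) = 1/((61 + 2*(-12)*(5 - 12))/(1 + 2*(-12)*(5 - 12)) - 71438) = 1/((61 + 2*(-12)*(-7))/(1 + 2*(-12)*(-7)) - 71438) = 1/((61 + 168)/(1 + 168) - 71438) = 1/(229/169 - 71438) = 1/(-12072793/169) = -169/12072793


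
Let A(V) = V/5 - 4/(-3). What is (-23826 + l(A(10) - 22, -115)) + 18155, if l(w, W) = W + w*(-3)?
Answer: -5730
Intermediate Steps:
A(V) = 4/3 + V/5 (A(V) = V*(⅕) - 4*(-⅓) = V/5 + 4/3 = 4/3 + V/5)
l(w, W) = W - 3*w
(-23826 + l(A(10) - 22, -115)) + 18155 = (-23826 + (-115 - 3*((4/3 + (⅕)*10) - 22))) + 18155 = (-23826 + (-115 - 3*((4/3 + 2) - 22))) + 18155 = (-23826 + (-115 - 3*(10/3 - 22))) + 18155 = (-23826 + (-115 - 3*(-56/3))) + 18155 = (-23826 + (-115 + 56)) + 18155 = (-23826 - 59) + 18155 = -23885 + 18155 = -5730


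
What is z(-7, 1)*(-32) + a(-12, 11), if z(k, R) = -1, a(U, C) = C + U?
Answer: 31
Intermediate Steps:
z(-7, 1)*(-32) + a(-12, 11) = -1*(-32) + (11 - 12) = 32 - 1 = 31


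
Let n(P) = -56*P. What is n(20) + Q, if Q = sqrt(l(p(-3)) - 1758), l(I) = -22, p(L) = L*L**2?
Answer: -1120 + 2*I*sqrt(445) ≈ -1120.0 + 42.19*I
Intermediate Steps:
p(L) = L**3
Q = 2*I*sqrt(445) (Q = sqrt(-22 - 1758) = sqrt(-1780) = 2*I*sqrt(445) ≈ 42.19*I)
n(20) + Q = -56*20 + 2*I*sqrt(445) = -1120 + 2*I*sqrt(445)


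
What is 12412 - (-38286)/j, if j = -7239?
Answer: 29937394/2413 ≈ 12407.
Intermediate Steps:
12412 - (-38286)/j = 12412 - (-38286)/(-7239) = 12412 - (-38286)*(-1)/7239 = 12412 - 1*12762/2413 = 12412 - 12762/2413 = 29937394/2413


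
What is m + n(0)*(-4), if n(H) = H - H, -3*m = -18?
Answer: 6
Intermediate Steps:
m = 6 (m = -1/3*(-18) = 6)
n(H) = 0
m + n(0)*(-4) = 6 + 0*(-4) = 6 + 0 = 6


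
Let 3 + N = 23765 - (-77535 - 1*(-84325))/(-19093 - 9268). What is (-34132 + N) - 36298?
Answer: -1323544358/28361 ≈ -46668.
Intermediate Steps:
N = 673920872/28361 (N = -3 + (23765 - (-77535 - 1*(-84325))/(-19093 - 9268)) = -3 + (23765 - (-77535 + 84325)/(-28361)) = -3 + (23765 - 6790*(-1)/28361) = -3 + (23765 - 1*(-6790/28361)) = -3 + (23765 + 6790/28361) = -3 + 674005955/28361 = 673920872/28361 ≈ 23762.)
(-34132 + N) - 36298 = (-34132 + 673920872/28361) - 36298 = -294096780/28361 - 36298 = -1323544358/28361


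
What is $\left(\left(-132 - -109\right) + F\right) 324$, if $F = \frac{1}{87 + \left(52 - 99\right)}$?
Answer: $- \frac{74439}{10} \approx -7443.9$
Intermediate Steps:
$F = \frac{1}{40}$ ($F = \frac{1}{87 - 47} = \frac{1}{40} \approx 0.025$)
$\left(\left(-132 - -109\right) + F\right) 324 = \left(\left(-132 - -109\right) + \frac{1}{40}\right) 324 = \left(\left(-132 + 109\right) + \frac{1}{40}\right) 324 = \left(-23 + \frac{1}{40}\right) 324 = \left(- \frac{919}{40}\right) 324 = - \frac{74439}{10}$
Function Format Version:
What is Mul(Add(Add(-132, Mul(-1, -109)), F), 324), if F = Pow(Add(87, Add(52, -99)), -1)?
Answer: Rational(-74439, 10) ≈ -7443.9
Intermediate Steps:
F = Rational(1, 40) (F = Pow(Add(87, -47), -1) = Pow(40, -1) = Rational(1, 40) ≈ 0.025000)
Mul(Add(Add(-132, Mul(-1, -109)), F), 324) = Mul(Add(Add(-132, Mul(-1, -109)), Rational(1, 40)), 324) = Mul(Add(Add(-132, 109), Rational(1, 40)), 324) = Mul(Add(-23, Rational(1, 40)), 324) = Mul(Rational(-919, 40), 324) = Rational(-74439, 10)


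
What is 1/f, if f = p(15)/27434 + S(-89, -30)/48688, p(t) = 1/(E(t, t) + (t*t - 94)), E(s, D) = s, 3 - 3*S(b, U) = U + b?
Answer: 73129935912/61100059 ≈ 1196.9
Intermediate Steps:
S(b, U) = 1 - U/3 - b/3 (S(b, U) = 1 - (U + b)/3 = 1 + (-U/3 - b/3) = 1 - U/3 - b/3)
p(t) = 1/(-94 + t + t²) (p(t) = 1/(t + (t*t - 94)) = 1/(t + (t² - 94)) = 1/(t + (-94 + t²)) = 1/(-94 + t + t²))
f = 61100059/73129935912 (f = 1/((-94 + 15 + 15²)*27434) + (1 - ⅓*(-30) - ⅓*(-89))/48688 = (1/27434)/(-94 + 15 + 225) + (1 + 10 + 89/3)*(1/48688) = (1/27434)/146 + (122/3)*(1/48688) = (1/146)*(1/27434) + 61/73032 = 1/4005364 + 61/73032 = 61100059/73129935912 ≈ 0.00083550)
1/f = 1/(61100059/73129935912) = 73129935912/61100059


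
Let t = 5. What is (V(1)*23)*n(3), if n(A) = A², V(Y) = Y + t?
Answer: 1242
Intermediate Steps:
V(Y) = 5 + Y (V(Y) = Y + 5 = 5 + Y)
(V(1)*23)*n(3) = ((5 + 1)*23)*3² = (6*23)*9 = 138*9 = 1242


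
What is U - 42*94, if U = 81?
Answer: -3867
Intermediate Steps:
U - 42*94 = 81 - 42*94 = 81 - 3948 = -3867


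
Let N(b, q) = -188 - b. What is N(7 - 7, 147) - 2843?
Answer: -3031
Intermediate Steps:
N(7 - 7, 147) - 2843 = (-188 - (7 - 7)) - 2843 = (-188 - 1*0) - 2843 = (-188 + 0) - 2843 = -188 - 2843 = -3031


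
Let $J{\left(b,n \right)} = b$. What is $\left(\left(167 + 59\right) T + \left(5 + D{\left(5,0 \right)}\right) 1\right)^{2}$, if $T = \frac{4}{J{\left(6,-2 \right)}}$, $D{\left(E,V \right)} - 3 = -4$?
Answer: $\frac{215296}{9} \approx 23922.0$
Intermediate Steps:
$D{\left(E,V \right)} = -1$ ($D{\left(E,V \right)} = 3 - 4 = -1$)
$T = \frac{2}{3}$ ($T = \frac{4}{6} = 4 \cdot \frac{1}{6} = \frac{2}{3} \approx 0.66667$)
$\left(\left(167 + 59\right) T + \left(5 + D{\left(5,0 \right)}\right) 1\right)^{2} = \left(\left(167 + 59\right) \frac{2}{3} + \left(5 - 1\right) 1\right)^{2} = \left(226 \cdot \frac{2}{3} + 4 \cdot 1\right)^{2} = \left(\frac{452}{3} + 4\right)^{2} = \left(\frac{464}{3}\right)^{2} = \frac{215296}{9}$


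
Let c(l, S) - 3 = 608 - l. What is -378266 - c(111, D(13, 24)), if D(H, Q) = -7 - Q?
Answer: -378766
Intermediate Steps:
c(l, S) = 611 - l (c(l, S) = 3 + (608 - l) = 611 - l)
-378266 - c(111, D(13, 24)) = -378266 - (611 - 1*111) = -378266 - (611 - 111) = -378266 - 1*500 = -378266 - 500 = -378766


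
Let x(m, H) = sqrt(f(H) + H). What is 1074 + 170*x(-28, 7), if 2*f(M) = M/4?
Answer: 1074 + 255*sqrt(14)/2 ≈ 1551.1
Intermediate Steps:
f(M) = M/8 (f(M) = (M/4)/2 = M/8)
x(m, H) = 3*sqrt(2)*sqrt(H)/4 (x(m, H) = sqrt(H/8 + H) = sqrt(9*H/8) = 3*sqrt(2)*sqrt(H)/4)
1074 + 170*x(-28, 7) = 1074 + 170*(3*sqrt(2)*sqrt(7)/4) = 1074 + 170*(3*sqrt(14)/4) = 1074 + 255*sqrt(14)/2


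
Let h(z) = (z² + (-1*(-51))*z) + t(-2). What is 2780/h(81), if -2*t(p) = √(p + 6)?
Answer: 2780/10691 ≈ 0.26003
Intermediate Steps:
t(p) = -√(6 + p)/2 (t(p) = -√(p + 6)/2 = -√(6 + p)/2)
h(z) = -1 + z² + 51*z (h(z) = (z² + (-1*(-51))*z) - √(6 - 2)/2 = (z² + 51*z) - √4/2 = (z² + 51*z) - ½*2 = (z² + 51*z) - 1 = -1 + z² + 51*z)
2780/h(81) = 2780/(-1 + 81² + 51*81) = 2780/(-1 + 6561 + 4131) = 2780/10691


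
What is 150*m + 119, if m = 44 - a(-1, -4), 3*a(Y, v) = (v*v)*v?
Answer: 9919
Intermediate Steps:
a(Y, v) = v**3/3 (a(Y, v) = ((v*v)*v)/3 = (v**2*v)/3 = v**3/3)
m = 196/3 (m = 44 - (-4)**3/3 = 44 - (-64)/3 = 44 - 1*(-64/3) = 44 + 64/3 = 196/3 ≈ 65.333)
150*m + 119 = 150*(196/3) + 119 = 9800 + 119 = 9919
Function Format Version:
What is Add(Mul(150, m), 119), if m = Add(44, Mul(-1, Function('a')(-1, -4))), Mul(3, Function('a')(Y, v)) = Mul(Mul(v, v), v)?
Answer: 9919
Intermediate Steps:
Function('a')(Y, v) = Mul(Rational(1, 3), Pow(v, 3)) (Function('a')(Y, v) = Mul(Rational(1, 3), Mul(Mul(v, v), v)) = Mul(Rational(1, 3), Mul(Pow(v, 2), v)) = Mul(Rational(1, 3), Pow(v, 3)))
m = Rational(196, 3) (m = Add(44, Mul(-1, Mul(Rational(1, 3), Pow(-4, 3)))) = Add(44, Mul(-1, Mul(Rational(1, 3), -64))) = Add(44, Mul(-1, Rational(-64, 3))) = Add(44, Rational(64, 3)) = Rational(196, 3) ≈ 65.333)
Add(Mul(150, m), 119) = Add(Mul(150, Rational(196, 3)), 119) = Add(9800, 119) = 9919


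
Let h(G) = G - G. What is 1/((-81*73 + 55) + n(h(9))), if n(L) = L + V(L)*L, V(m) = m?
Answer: -1/5858 ≈ -0.00017071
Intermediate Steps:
h(G) = 0
n(L) = L + L² (n(L) = L + L*L = L + L²)
1/((-81*73 + 55) + n(h(9))) = 1/((-81*73 + 55) + 0*(1 + 0)) = 1/((-5913 + 55) + 0*1) = 1/(-5858 + 0) = 1/(-5858) = -1/5858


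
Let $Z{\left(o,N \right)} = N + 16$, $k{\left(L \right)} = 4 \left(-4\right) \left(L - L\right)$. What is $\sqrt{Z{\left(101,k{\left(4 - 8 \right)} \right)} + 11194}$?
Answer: $\sqrt{11210} \approx 105.88$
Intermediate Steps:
$k{\left(L \right)} = 0$ ($k{\left(L \right)} = \left(-16\right) 0 = 0$)
$Z{\left(o,N \right)} = 16 + N$
$\sqrt{Z{\left(101,k{\left(4 - 8 \right)} \right)} + 11194} = \sqrt{\left(16 + 0\right) + 11194} = \sqrt{16 + 11194} = \sqrt{11210}$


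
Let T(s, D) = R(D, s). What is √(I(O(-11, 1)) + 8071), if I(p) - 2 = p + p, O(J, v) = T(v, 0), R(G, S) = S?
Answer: 5*√323 ≈ 89.861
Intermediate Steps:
T(s, D) = s
O(J, v) = v
I(p) = 2 + 2*p (I(p) = 2 + (p + p) = 2 + 2*p)
√(I(O(-11, 1)) + 8071) = √((2 + 2*1) + 8071) = √((2 + 2) + 8071) = √(4 + 8071) = √8075 = 5*√323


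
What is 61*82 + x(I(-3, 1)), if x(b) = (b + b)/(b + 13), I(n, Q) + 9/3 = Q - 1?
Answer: 25007/5 ≈ 5001.4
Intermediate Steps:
I(n, Q) = -4 + Q (I(n, Q) = -3 + (Q - 1) = -3 + (-1 + Q) = -4 + Q)
x(b) = 2*b/(13 + b) (x(b) = (2*b)/(13 + b) = 2*b/(13 + b))
61*82 + x(I(-3, 1)) = 61*82 + 2*(-4 + 1)/(13 + (-4 + 1)) = 5002 + 2*(-3)/(13 - 3) = 5002 + 2*(-3)/10 = 5002 + 2*(-3)*(⅒) = 5002 - ⅗ = 25007/5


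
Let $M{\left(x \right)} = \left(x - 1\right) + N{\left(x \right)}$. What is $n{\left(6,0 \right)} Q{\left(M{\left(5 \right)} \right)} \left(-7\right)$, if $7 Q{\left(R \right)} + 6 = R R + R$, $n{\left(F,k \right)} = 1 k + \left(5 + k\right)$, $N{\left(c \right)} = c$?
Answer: $-420$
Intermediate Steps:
$n{\left(F,k \right)} = 5 + 2 k$ ($n{\left(F,k \right)} = k + \left(5 + k\right) = 5 + 2 k$)
$M{\left(x \right)} = -1 + 2 x$ ($M{\left(x \right)} = \left(x - 1\right) + x = \left(-1 + x\right) + x = -1 + 2 x$)
$Q{\left(R \right)} = - \frac{6}{7} + \frac{R}{7} + \frac{R^{2}}{7}$ ($Q{\left(R \right)} = - \frac{6}{7} + \frac{R R + R}{7} = - \frac{6}{7} + \frac{R^{2} + R}{7} = - \frac{6}{7} + \frac{R + R^{2}}{7} = - \frac{6}{7} + \left(\frac{R}{7} + \frac{R^{2}}{7}\right) = - \frac{6}{7} + \frac{R}{7} + \frac{R^{2}}{7}$)
$n{\left(6,0 \right)} Q{\left(M{\left(5 \right)} \right)} \left(-7\right) = \left(5 + 2 \cdot 0\right) \left(- \frac{6}{7} + \frac{-1 + 2 \cdot 5}{7} + \frac{\left(-1 + 2 \cdot 5\right)^{2}}{7}\right) \left(-7\right) = \left(5 + 0\right) \left(- \frac{6}{7} + \frac{-1 + 10}{7} + \frac{\left(-1 + 10\right)^{2}}{7}\right) \left(-7\right) = 5 \left(- \frac{6}{7} + \frac{1}{7} \cdot 9 + \frac{9^{2}}{7}\right) \left(-7\right) = 5 \left(- \frac{6}{7} + \frac{9}{7} + \frac{1}{7} \cdot 81\right) \left(-7\right) = 5 \left(- \frac{6}{7} + \frac{9}{7} + \frac{81}{7}\right) \left(-7\right) = 5 \cdot 12 \left(-7\right) = 60 \left(-7\right) = -420$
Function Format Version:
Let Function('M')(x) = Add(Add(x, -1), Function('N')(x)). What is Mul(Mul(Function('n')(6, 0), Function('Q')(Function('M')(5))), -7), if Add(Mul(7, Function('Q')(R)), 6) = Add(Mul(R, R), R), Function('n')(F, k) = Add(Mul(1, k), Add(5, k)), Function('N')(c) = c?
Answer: -420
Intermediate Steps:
Function('n')(F, k) = Add(5, Mul(2, k)) (Function('n')(F, k) = Add(k, Add(5, k)) = Add(5, Mul(2, k)))
Function('M')(x) = Add(-1, Mul(2, x)) (Function('M')(x) = Add(Add(x, -1), x) = Add(Add(-1, x), x) = Add(-1, Mul(2, x)))
Function('Q')(R) = Add(Rational(-6, 7), Mul(Rational(1, 7), R), Mul(Rational(1, 7), Pow(R, 2))) (Function('Q')(R) = Add(Rational(-6, 7), Mul(Rational(1, 7), Add(Mul(R, R), R))) = Add(Rational(-6, 7), Mul(Rational(1, 7), Add(Pow(R, 2), R))) = Add(Rational(-6, 7), Mul(Rational(1, 7), Add(R, Pow(R, 2)))) = Add(Rational(-6, 7), Add(Mul(Rational(1, 7), R), Mul(Rational(1, 7), Pow(R, 2)))) = Add(Rational(-6, 7), Mul(Rational(1, 7), R), Mul(Rational(1, 7), Pow(R, 2))))
Mul(Mul(Function('n')(6, 0), Function('Q')(Function('M')(5))), -7) = Mul(Mul(Add(5, Mul(2, 0)), Add(Rational(-6, 7), Mul(Rational(1, 7), Add(-1, Mul(2, 5))), Mul(Rational(1, 7), Pow(Add(-1, Mul(2, 5)), 2)))), -7) = Mul(Mul(Add(5, 0), Add(Rational(-6, 7), Mul(Rational(1, 7), Add(-1, 10)), Mul(Rational(1, 7), Pow(Add(-1, 10), 2)))), -7) = Mul(Mul(5, Add(Rational(-6, 7), Mul(Rational(1, 7), 9), Mul(Rational(1, 7), Pow(9, 2)))), -7) = Mul(Mul(5, Add(Rational(-6, 7), Rational(9, 7), Mul(Rational(1, 7), 81))), -7) = Mul(Mul(5, Add(Rational(-6, 7), Rational(9, 7), Rational(81, 7))), -7) = Mul(Mul(5, 12), -7) = Mul(60, -7) = -420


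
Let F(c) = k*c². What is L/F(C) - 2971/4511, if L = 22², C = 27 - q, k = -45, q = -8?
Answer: -165959699/248668875 ≈ -0.66739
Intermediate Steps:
C = 35 (C = 27 - 1*(-8) = 27 + 8 = 35)
F(c) = -45*c²
L = 484
L/F(C) - 2971/4511 = 484/((-45*35²)) - 2971/4511 = 484/((-45*1225)) - 2971*1/4511 = 484/(-55125) - 2971/4511 = 484*(-1/55125) - 2971/4511 = -484/55125 - 2971/4511 = -165959699/248668875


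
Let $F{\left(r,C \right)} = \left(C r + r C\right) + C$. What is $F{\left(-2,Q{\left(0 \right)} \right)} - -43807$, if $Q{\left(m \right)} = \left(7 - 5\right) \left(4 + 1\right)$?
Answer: $43777$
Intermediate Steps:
$Q{\left(m \right)} = 10$ ($Q{\left(m \right)} = 2 \cdot 5 = 10$)
$F{\left(r,C \right)} = C + 2 C r$ ($F{\left(r,C \right)} = \left(C r + C r\right) + C = 2 C r + C = C + 2 C r$)
$F{\left(-2,Q{\left(0 \right)} \right)} - -43807 = 10 \left(1 + 2 \left(-2\right)\right) - -43807 = 10 \left(1 - 4\right) + 43807 = 10 \left(-3\right) + 43807 = -30 + 43807 = 43777$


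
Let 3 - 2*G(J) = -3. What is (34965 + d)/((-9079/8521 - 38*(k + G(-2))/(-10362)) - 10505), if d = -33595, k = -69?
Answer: -916390945/7027653343 ≈ -0.13040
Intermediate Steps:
G(J) = 3 (G(J) = 3/2 - 1/2*(-3) = 3/2 + 3/2 = 3)
(34965 + d)/((-9079/8521 - 38*(k + G(-2))/(-10362)) - 10505) = (34965 - 33595)/((-9079/8521 - 38*(-69 + 3)/(-10362)) - 10505) = 1370/((-9079*1/8521 - 38*(-66)*(-1/10362)) - 10505) = 1370/((-9079/8521 + 2508*(-1/10362)) - 10505) = 1370/((-9079/8521 - 38/157) - 10505) = 1370/(-1749201/1337797 - 10505) = 1370/(-14055306686/1337797) = 1370*(-1337797/14055306686) = -916390945/7027653343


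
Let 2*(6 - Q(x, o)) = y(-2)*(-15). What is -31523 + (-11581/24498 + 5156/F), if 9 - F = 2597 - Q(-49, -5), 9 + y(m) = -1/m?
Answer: -8173354363157/259262334 ≈ -31525.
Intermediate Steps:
y(m) = -9 - 1/m
Q(x, o) = -231/4 (Q(x, o) = 6 - (-9 - 1/(-2))*(-15)/2 = 6 - (-9 - 1*(-½))*(-15)/2 = 6 - (-9 + ½)*(-15)/2 = 6 - (-17)*(-15)/4 = 6 - ½*255/2 = 6 - 255/4 = -231/4)
F = -10583/4 (F = 9 - (2597 - 1*(-231/4)) = 9 - (2597 + 231/4) = 9 - 1*10619/4 = 9 - 10619/4 = -10583/4 ≈ -2645.8)
-31523 + (-11581/24498 + 5156/F) = -31523 + (-11581/24498 + 5156/(-10583/4)) = -31523 + (-11581*1/24498 + 5156*(-4/10583)) = -31523 + (-11581/24498 - 20624/10583) = -31523 - 627808475/259262334 = -8173354363157/259262334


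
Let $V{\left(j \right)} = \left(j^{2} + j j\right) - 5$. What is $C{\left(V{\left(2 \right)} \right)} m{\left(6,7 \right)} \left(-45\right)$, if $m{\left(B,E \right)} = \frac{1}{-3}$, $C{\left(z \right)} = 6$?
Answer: $90$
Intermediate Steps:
$V{\left(j \right)} = -5 + 2 j^{2}$ ($V{\left(j \right)} = \left(j^{2} + j^{2}\right) - 5 = 2 j^{2} - 5 = -5 + 2 j^{2}$)
$m{\left(B,E \right)} = - \frac{1}{3}$
$C{\left(V{\left(2 \right)} \right)} m{\left(6,7 \right)} \left(-45\right) = 6 \left(- \frac{1}{3}\right) \left(-45\right) = \left(-2\right) \left(-45\right) = 90$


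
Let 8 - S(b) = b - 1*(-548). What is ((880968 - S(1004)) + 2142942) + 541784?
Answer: 3567238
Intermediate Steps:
S(b) = -540 - b (S(b) = 8 - (b - 1*(-548)) = 8 - (b + 548) = 8 - (548 + b) = 8 + (-548 - b) = -540 - b)
((880968 - S(1004)) + 2142942) + 541784 = ((880968 - (-540 - 1*1004)) + 2142942) + 541784 = ((880968 - (-540 - 1004)) + 2142942) + 541784 = ((880968 - 1*(-1544)) + 2142942) + 541784 = ((880968 + 1544) + 2142942) + 541784 = (882512 + 2142942) + 541784 = 3025454 + 541784 = 3567238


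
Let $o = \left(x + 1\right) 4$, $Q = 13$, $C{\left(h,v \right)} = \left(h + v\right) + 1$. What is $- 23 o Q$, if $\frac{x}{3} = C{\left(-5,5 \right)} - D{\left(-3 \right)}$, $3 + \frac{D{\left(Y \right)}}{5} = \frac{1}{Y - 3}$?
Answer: $-61594$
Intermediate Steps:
$C{\left(h,v \right)} = 1 + h + v$
$D{\left(Y \right)} = -15 + \frac{5}{-3 + Y}$ ($D{\left(Y \right)} = -15 + \frac{5}{Y - 3} = -15 + \frac{5}{-3 + Y}$)
$x = \frac{101}{2}$ ($x = 3 \left(\left(1 - 5 + 5\right) - \frac{5 \left(10 - -9\right)}{-3 - 3}\right) = 3 \left(1 - \frac{5 \left(10 + 9\right)}{-6}\right) = 3 \left(1 - 5 \left(- \frac{1}{6}\right) 19\right) = 3 \left(1 - - \frac{95}{6}\right) = 3 \left(1 + \frac{95}{6}\right) = 3 \cdot \frac{101}{6} = \frac{101}{2} \approx 50.5$)
$o = 206$ ($o = \left(\frac{101}{2} + 1\right) 4 = \frac{103}{2} \cdot 4 = 206$)
$- 23 o Q = \left(-23\right) 206 \cdot 13 = \left(-4738\right) 13 = -61594$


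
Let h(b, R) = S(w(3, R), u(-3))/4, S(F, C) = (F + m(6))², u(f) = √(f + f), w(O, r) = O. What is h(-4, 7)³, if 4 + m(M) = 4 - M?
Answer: 729/64 ≈ 11.391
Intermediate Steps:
m(M) = -M (m(M) = -4 + (4 - M) = -M)
u(f) = √2*√f (u(f) = √(2*f) = √2*√f)
S(F, C) = (-6 + F)² (S(F, C) = (F - 1*6)² = (F - 6)² = (-6 + F)²)
h(b, R) = 9/4 (h(b, R) = (-6 + 3)²/4 = (-3)²*(¼) = 9*(¼) = 9/4)
h(-4, 7)³ = (9/4)³ = 729/64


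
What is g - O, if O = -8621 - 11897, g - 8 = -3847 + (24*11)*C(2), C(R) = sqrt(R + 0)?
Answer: 16679 + 264*sqrt(2) ≈ 17052.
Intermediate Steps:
C(R) = sqrt(R)
g = -3839 + 264*sqrt(2) (g = 8 + (-3847 + (24*11)*sqrt(2)) = 8 + (-3847 + 264*sqrt(2)) = -3839 + 264*sqrt(2) ≈ -3465.6)
O = -20518
g - O = (-3839 + 264*sqrt(2)) - 1*(-20518) = (-3839 + 264*sqrt(2)) + 20518 = 16679 + 264*sqrt(2)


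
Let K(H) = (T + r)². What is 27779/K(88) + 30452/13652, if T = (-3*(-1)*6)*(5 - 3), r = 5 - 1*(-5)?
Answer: 110918835/7221908 ≈ 15.359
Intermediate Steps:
r = 10 (r = 5 + 5 = 10)
T = 36 (T = (3*6)*2 = 18*2 = 36)
K(H) = 2116 (K(H) = (36 + 10)² = 46² = 2116)
27779/K(88) + 30452/13652 = 27779/2116 + 30452/13652 = 27779*(1/2116) + 30452*(1/13652) = 27779/2116 + 7613/3413 = 110918835/7221908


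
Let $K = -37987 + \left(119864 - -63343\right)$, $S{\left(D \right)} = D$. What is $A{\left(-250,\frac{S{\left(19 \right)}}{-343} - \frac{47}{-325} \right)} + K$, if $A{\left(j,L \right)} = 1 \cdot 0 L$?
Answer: $145220$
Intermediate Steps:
$A{\left(j,L \right)} = 0$ ($A{\left(j,L \right)} = 0 L = 0$)
$K = 145220$ ($K = -37987 + \left(119864 + 63343\right) = -37987 + 183207 = 145220$)
$A{\left(-250,\frac{S{\left(19 \right)}}{-343} - \frac{47}{-325} \right)} + K = 0 + 145220 = 145220$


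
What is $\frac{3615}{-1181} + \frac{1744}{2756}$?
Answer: $- \frac{1975819}{813709} \approx -2.4282$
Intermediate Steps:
$\frac{3615}{-1181} + \frac{1744}{2756} = 3615 \left(- \frac{1}{1181}\right) + 1744 \cdot \frac{1}{2756} = - \frac{3615}{1181} + \frac{436}{689} = - \frac{1975819}{813709}$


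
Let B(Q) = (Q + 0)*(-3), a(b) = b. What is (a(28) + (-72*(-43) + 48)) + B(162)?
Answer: 2686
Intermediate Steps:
B(Q) = -3*Q (B(Q) = Q*(-3) = -3*Q)
(a(28) + (-72*(-43) + 48)) + B(162) = (28 + (-72*(-43) + 48)) - 3*162 = (28 + (3096 + 48)) - 486 = (28 + 3144) - 486 = 3172 - 486 = 2686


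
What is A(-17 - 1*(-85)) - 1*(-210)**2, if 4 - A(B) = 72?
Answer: -44168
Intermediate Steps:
A(B) = -68 (A(B) = 4 - 1*72 = 4 - 72 = -68)
A(-17 - 1*(-85)) - 1*(-210)**2 = -68 - 1*(-210)**2 = -68 - 1*44100 = -68 - 44100 = -44168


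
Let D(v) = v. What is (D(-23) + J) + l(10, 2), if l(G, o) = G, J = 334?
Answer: 321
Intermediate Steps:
(D(-23) + J) + l(10, 2) = (-23 + 334) + 10 = 311 + 10 = 321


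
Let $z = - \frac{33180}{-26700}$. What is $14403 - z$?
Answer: $\frac{6408782}{445} \approx 14402.0$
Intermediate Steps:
$z = \frac{553}{445}$ ($z = \left(-33180\right) \left(- \frac{1}{26700}\right) = \frac{553}{445} \approx 1.2427$)
$14403 - z = 14403 - \frac{553}{445} = \frac{6408782}{445}$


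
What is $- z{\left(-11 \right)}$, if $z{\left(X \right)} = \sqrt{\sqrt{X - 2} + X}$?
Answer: $- \sqrt{-11 + i \sqrt{13}} \approx -0.53658 - 3.3597 i$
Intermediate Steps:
$z{\left(X \right)} = \sqrt{X + \sqrt{-2 + X}}$ ($z{\left(X \right)} = \sqrt{\sqrt{-2 + X} + X} = \sqrt{X + \sqrt{-2 + X}}$)
$- z{\left(-11 \right)} = - \sqrt{-11 + \sqrt{-2 - 11}} = - \sqrt{-11 + \sqrt{-13}} = - \sqrt{-11 + i \sqrt{13}}$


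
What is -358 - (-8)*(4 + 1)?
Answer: -318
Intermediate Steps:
-358 - (-8)*(4 + 1) = -358 - (-8)*5 = -358 - 1*(-40) = -358 + 40 = -318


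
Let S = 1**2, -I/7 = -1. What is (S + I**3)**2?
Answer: 118336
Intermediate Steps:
I = 7 (I = -7*(-1) = 7)
S = 1
(S + I**3)**2 = (1 + 7**3)**2 = (1 + 343)**2 = 344**2 = 118336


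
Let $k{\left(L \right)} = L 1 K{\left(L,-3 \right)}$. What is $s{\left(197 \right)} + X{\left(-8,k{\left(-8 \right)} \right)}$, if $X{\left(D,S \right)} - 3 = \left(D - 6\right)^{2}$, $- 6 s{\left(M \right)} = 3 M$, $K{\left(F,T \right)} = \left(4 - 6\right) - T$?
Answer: $\frac{201}{2} \approx 100.5$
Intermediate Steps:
$K{\left(F,T \right)} = -2 - T$ ($K{\left(F,T \right)} = \left(4 - 6\right) - T = -2 - T$)
$k{\left(L \right)} = L$ ($k{\left(L \right)} = L 1 \left(-2 - -3\right) = L \left(-2 + 3\right) = L 1 = L$)
$s{\left(M \right)} = - \frac{M}{2}$ ($s{\left(M \right)} = - \frac{3 M}{6} = - \frac{M}{2}$)
$X{\left(D,S \right)} = 3 + \left(-6 + D\right)^{2}$ ($X{\left(D,S \right)} = 3 + \left(D - 6\right)^{2} = 3 + \left(-6 + D\right)^{2}$)
$s{\left(197 \right)} + X{\left(-8,k{\left(-8 \right)} \right)} = \left(- \frac{1}{2}\right) 197 + \left(3 + \left(-6 - 8\right)^{2}\right) = - \frac{197}{2} + \left(3 + \left(-14\right)^{2}\right) = - \frac{197}{2} + \left(3 + 196\right) = - \frac{197}{2} + 199 = \frac{201}{2}$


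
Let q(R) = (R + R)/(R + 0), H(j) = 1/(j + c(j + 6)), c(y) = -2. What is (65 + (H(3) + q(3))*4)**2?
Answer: 5929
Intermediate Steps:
H(j) = 1/(-2 + j) (H(j) = 1/(j - 2) = 1/(-2 + j))
q(R) = 2 (q(R) = (2*R)/R = 2)
(65 + (H(3) + q(3))*4)**2 = (65 + (1/(-2 + 3) + 2)*4)**2 = (65 + (1/1 + 2)*4)**2 = (65 + (1 + 2)*4)**2 = (65 + 3*4)**2 = (65 + 12)**2 = 77**2 = 5929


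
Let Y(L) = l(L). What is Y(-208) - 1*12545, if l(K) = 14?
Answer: -12531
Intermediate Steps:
Y(L) = 14
Y(-208) - 1*12545 = 14 - 1*12545 = 14 - 12545 = -12531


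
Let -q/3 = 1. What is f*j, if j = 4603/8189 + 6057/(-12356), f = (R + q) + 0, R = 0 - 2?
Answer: -36369475/101183284 ≈ -0.35944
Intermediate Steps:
q = -3 (q = -3*1 = -3)
R = -2
f = -5 (f = (-2 - 3) + 0 = -5 + 0 = -5)
j = 7273895/101183284 (j = 4603*(1/8189) + 6057*(-1/12356) = 4603/8189 - 6057/12356 = 7273895/101183284 ≈ 0.071888)
f*j = -5*7273895/101183284 = -36369475/101183284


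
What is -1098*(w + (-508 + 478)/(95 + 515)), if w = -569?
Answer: 624816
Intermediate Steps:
-1098*(w + (-508 + 478)/(95 + 515)) = -1098*(-569 + (-508 + 478)/(95 + 515)) = -1098*(-569 - 30/610) = -1098*(-569 - 30*1/610) = -1098*(-569 - 3/61) = -1098*(-34712/61) = 624816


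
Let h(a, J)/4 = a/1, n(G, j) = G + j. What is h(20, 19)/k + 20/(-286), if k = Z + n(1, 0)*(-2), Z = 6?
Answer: 2850/143 ≈ 19.930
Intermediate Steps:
h(a, J) = 4*a (h(a, J) = 4*(a/1) = 4*(a*1) = 4*a)
k = 4 (k = 6 + (1 + 0)*(-2) = 6 + 1*(-2) = 6 - 2 = 4)
h(20, 19)/k + 20/(-286) = (4*20)/4 + 20/(-286) = 80*(1/4) + 20*(-1/286) = 20 - 10/143 = 2850/143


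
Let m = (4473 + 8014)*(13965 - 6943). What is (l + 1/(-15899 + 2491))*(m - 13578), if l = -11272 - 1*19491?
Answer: -4520165966913935/1676 ≈ -2.6970e+12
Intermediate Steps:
l = -30763 (l = -11272 - 19491 = -30763)
m = 87683714 (m = 12487*7022 = 87683714)
(l + 1/(-15899 + 2491))*(m - 13578) = (-30763 + 1/(-15899 + 2491))*(87683714 - 13578) = (-30763 + 1/(-13408))*87670136 = (-30763 - 1/13408)*87670136 = -412470305/13408*87670136 = -4520165966913935/1676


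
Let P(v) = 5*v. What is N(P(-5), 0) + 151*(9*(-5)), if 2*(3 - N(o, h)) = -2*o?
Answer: -6817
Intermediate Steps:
N(o, h) = 3 + o (N(o, h) = 3 - (-1)*o = 3 + o)
N(P(-5), 0) + 151*(9*(-5)) = (3 + 5*(-5)) + 151*(9*(-5)) = (3 - 25) + 151*(-45) = -22 - 6795 = -6817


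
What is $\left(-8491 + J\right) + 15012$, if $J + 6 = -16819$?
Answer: $-10304$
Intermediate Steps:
$J = -16825$ ($J = -6 - 16819 = -16825$)
$\left(-8491 + J\right) + 15012 = \left(-8491 - 16825\right) + 15012 = -25316 + 15012 = -10304$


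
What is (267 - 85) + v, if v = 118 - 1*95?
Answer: 205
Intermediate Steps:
v = 23 (v = 118 - 95 = 23)
(267 - 85) + v = (267 - 85) + 23 = 182 + 23 = 205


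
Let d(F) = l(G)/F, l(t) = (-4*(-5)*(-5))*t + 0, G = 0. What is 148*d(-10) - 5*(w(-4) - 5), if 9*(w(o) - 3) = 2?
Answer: 80/9 ≈ 8.8889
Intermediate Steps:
w(o) = 29/9 (w(o) = 3 + (1/9)*2 = 3 + 2/9 = 29/9)
l(t) = -100*t (l(t) = (20*(-5))*t + 0 = -100*t + 0 = -100*t)
d(F) = 0 (d(F) = (-100*0)/F = 0/F = 0)
148*d(-10) - 5*(w(-4) - 5) = 148*0 - 5*(29/9 - 5) = 0 - 5*(-16/9) = 0 + 80/9 = 80/9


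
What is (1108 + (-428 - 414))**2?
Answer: 70756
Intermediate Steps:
(1108 + (-428 - 414))**2 = (1108 - 842)**2 = 266**2 = 70756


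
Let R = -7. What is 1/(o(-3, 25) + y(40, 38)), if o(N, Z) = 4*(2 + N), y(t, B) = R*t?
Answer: -1/284 ≈ -0.0035211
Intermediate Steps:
y(t, B) = -7*t
o(N, Z) = 8 + 4*N
1/(o(-3, 25) + y(40, 38)) = 1/((8 + 4*(-3)) - 7*40) = 1/((8 - 12) - 280) = 1/(-4 - 280) = 1/(-284) = -1/284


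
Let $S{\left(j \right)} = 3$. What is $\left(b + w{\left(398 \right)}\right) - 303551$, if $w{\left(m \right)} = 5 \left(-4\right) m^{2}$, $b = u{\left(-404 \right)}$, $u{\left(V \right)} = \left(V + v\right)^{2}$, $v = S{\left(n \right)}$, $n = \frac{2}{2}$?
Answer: $-3310830$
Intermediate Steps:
$n = 1$ ($n = 2 \cdot \frac{1}{2} = 1$)
$v = 3$
$u{\left(V \right)} = \left(3 + V\right)^{2}$ ($u{\left(V \right)} = \left(V + 3\right)^{2} = \left(3 + V\right)^{2}$)
$b = 160801$ ($b = \left(3 - 404\right)^{2} = \left(-401\right)^{2} = 160801$)
$w{\left(m \right)} = - 20 m^{2}$
$\left(b + w{\left(398 \right)}\right) - 303551 = \left(160801 - 20 \cdot 398^{2}\right) - 303551 = \left(160801 - 3168080\right) - 303551 = -3007279 - 303551 = -3310830$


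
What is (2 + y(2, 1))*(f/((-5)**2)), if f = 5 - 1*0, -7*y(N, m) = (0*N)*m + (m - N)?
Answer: 3/7 ≈ 0.42857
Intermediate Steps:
y(N, m) = -m/7 + N/7 (y(N, m) = -((0*N)*m + (m - N))/7 = -(0*m + (m - N))/7 = -(0 + (m - N))/7 = -(m - N)/7 = -m/7 + N/7)
f = 5 (f = 5 + 0 = 5)
(2 + y(2, 1))*(f/((-5)**2)) = (2 + (-1/7*1 + (1/7)*2))*(5/((-5)**2)) = (2 + (-1/7 + 2/7))*(5/25) = (2 + 1/7)*(5*(1/25)) = (15/7)*(1/5) = 3/7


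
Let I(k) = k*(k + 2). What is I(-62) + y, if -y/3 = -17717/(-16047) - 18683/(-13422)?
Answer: 88845703495/23931426 ≈ 3712.5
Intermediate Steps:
y = -179201225/23931426 (y = -3*(-17717/(-16047) - 18683/(-13422)) = -3*(-17717*(-1/16047) - 18683*(-1/13422)) = -3*(17717/16047 + 18683/13422) = -3*179201225/71794278 = -179201225/23931426 ≈ -7.4881)
I(k) = k*(2 + k)
I(-62) + y = -62*(2 - 62) - 179201225/23931426 = -62*(-60) - 179201225/23931426 = 3720 - 179201225/23931426 = 88845703495/23931426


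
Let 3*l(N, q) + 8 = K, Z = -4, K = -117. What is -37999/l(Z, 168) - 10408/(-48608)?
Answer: 692808397/759500 ≈ 912.19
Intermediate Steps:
l(N, q) = -125/3 (l(N, q) = -8/3 + (⅓)*(-117) = -8/3 - 39 = -125/3)
-37999/l(Z, 168) - 10408/(-48608) = -37999/(-125/3) - 10408/(-48608) = -37999*(-3/125) - 10408*(-1/48608) = 113997/125 + 1301/6076 = 692808397/759500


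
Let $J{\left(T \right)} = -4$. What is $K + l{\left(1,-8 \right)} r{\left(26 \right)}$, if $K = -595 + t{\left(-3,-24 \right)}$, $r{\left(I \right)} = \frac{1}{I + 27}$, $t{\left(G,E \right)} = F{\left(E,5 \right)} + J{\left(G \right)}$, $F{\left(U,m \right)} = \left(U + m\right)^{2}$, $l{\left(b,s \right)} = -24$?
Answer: $- \frac{12638}{53} \approx -238.45$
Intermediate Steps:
$t{\left(G,E \right)} = -4 + \left(5 + E\right)^{2}$ ($t{\left(G,E \right)} = \left(E + 5\right)^{2} - 4 = \left(5 + E\right)^{2} - 4 = -4 + \left(5 + E\right)^{2}$)
$r{\left(I \right)} = \frac{1}{27 + I}$
$K = -238$ ($K = -595 - \left(4 - \left(5 - 24\right)^{2}\right) = -595 - \left(4 - \left(-19\right)^{2}\right) = -595 + \left(-4 + 361\right) = -595 + 357 = -238$)
$K + l{\left(1,-8 \right)} r{\left(26 \right)} = -238 - \frac{24}{27 + 26} = -238 - \frac{24}{53} = - \frac{12638}{53}$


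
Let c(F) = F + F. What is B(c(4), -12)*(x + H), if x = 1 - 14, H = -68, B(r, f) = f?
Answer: 972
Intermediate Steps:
c(F) = 2*F
x = -13
B(c(4), -12)*(x + H) = -12*(-13 - 68) = -12*(-81) = 972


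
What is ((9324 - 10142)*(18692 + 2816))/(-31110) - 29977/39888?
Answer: 116806449767/206819280 ≈ 564.78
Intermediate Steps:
((9324 - 10142)*(18692 + 2816))/(-31110) - 29977/39888 = -818*21508*(-1/31110) - 29977*1/39888 = -17593544*(-1/31110) - 29977/39888 = 8796772/15555 - 29977/39888 = 116806449767/206819280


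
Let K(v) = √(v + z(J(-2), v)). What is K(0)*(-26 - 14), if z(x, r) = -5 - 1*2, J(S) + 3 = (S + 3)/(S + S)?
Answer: -40*I*√7 ≈ -105.83*I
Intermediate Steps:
J(S) = -3 + (3 + S)/(2*S) (J(S) = -3 + (S + 3)/(S + S) = -3 + (3 + S)/((2*S)) = -3 + (3 + S)*(1/(2*S)) = -3 + (3 + S)/(2*S))
z(x, r) = -7 (z(x, r) = -5 - 2 = -7)
K(v) = √(-7 + v) (K(v) = √(v - 7) = √(-7 + v))
K(0)*(-26 - 14) = √(-7 + 0)*(-26 - 14) = √(-7)*(-40) = (I*√7)*(-40) = -40*I*√7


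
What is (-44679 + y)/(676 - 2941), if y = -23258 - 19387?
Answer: 29108/755 ≈ 38.554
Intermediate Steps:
y = -42645
(-44679 + y)/(676 - 2941) = (-44679 - 42645)/(676 - 2941) = -87324/(-2265) = -87324*(-1/2265) = 29108/755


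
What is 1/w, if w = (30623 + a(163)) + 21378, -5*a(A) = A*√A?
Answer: 1300025/67598269278 + 815*√163/67598269278 ≈ 1.9386e-5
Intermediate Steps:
a(A) = -A^(3/2)/5 (a(A) = -A*√A/5 = -A^(3/2)/5)
w = 52001 - 163*√163/5 (w = (30623 - 163*√163/5) + 21378 = 52001 - 163*√163/5 ≈ 51585.)
1/w = 1/(52001 - 163*√163/5)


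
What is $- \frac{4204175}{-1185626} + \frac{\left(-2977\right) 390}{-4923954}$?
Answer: $\frac{3679618610455}{972994647534} \approx 3.7817$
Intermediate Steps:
$- \frac{4204175}{-1185626} + \frac{\left(-2977\right) 390}{-4923954} = \left(-4204175\right) \left(- \frac{1}{1185626}\right) - - \frac{193505}{820659} = \frac{4204175}{1185626} + \frac{193505}{820659} = \frac{3679618610455}{972994647534}$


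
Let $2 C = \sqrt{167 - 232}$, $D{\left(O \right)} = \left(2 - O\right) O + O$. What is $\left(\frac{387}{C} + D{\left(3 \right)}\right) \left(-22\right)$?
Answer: $\frac{17028 i \sqrt{65}}{65} \approx 2112.1 i$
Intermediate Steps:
$D{\left(O \right)} = O + O \left(2 - O\right)$ ($D{\left(O \right)} = O \left(2 - O\right) + O = O + O \left(2 - O\right)$)
$C = \frac{i \sqrt{65}}{2}$ ($C = \frac{\sqrt{167 - 232}}{2} = \frac{\sqrt{-65}}{2} = \frac{i \sqrt{65}}{2} \approx 4.0311 i$)
$\left(\frac{387}{C} + D{\left(3 \right)}\right) \left(-22\right) = \left(\frac{387}{\frac{1}{2} i \sqrt{65}} + 3 \left(3 - 3\right)\right) \left(-22\right) = \left(387 \left(- \frac{2 i \sqrt{65}}{65}\right) + 3 \left(3 - 3\right)\right) \left(-22\right) = \left(- \frac{774 i \sqrt{65}}{65} + 3 \cdot 0\right) \left(-22\right) = \left(- \frac{774 i \sqrt{65}}{65} + 0\right) \left(-22\right) = - \frac{774 i \sqrt{65}}{65} \left(-22\right) = \frac{17028 i \sqrt{65}}{65}$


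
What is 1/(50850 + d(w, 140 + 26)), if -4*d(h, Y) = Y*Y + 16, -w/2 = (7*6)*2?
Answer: 1/43957 ≈ 2.2750e-5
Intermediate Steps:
w = -168 (w = -2*7*6*2 = -84*2 = -2*84 = -168)
d(h, Y) = -4 - Y**2/4 (d(h, Y) = -(Y*Y + 16)/4 = -(Y**2 + 16)/4 = -(16 + Y**2)/4 = -4 - Y**2/4)
1/(50850 + d(w, 140 + 26)) = 1/(50850 + (-4 - (140 + 26)**2/4)) = 1/(50850 + (-4 - 1/4*166**2)) = 1/(50850 + (-4 - 1/4*27556)) = 1/(50850 + (-4 - 6889)) = 1/(50850 - 6893) = 1/43957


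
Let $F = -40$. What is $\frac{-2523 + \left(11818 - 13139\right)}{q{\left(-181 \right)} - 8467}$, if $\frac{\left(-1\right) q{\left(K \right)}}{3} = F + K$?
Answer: $\frac{961}{1951} \approx 0.49257$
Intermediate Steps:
$q{\left(K \right)} = 120 - 3 K$ ($q{\left(K \right)} = - 3 \left(-40 + K\right) = 120 - 3 K$)
$\frac{-2523 + \left(11818 - 13139\right)}{q{\left(-181 \right)} - 8467} = \frac{-2523 + \left(11818 - 13139\right)}{\left(120 - -543\right) - 8467} = \frac{-2523 + \left(11818 - 13139\right)}{\left(120 + 543\right) - 8467} = \frac{-2523 - 1321}{663 - 8467} = - \frac{3844}{-7804} = \left(-3844\right) \left(- \frac{1}{7804}\right) = \frac{961}{1951}$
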